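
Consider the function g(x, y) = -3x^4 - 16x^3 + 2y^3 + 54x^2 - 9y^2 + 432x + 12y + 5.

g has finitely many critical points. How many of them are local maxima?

g separates as a function of x plus a function of y, so ∇g=0 decouples.
∂g/∂x = -12(x - 3)(x + 3)(x + 4) = 0 at x ∈ {-4, -3, 3}; ∂g/∂y = 6(y - 2)(y - 1) = 0 at y ∈ {1, 2}.
The Hessian is diagonal: diag(g_xx, g_yy). Second derivatives: g_xx(-4)=-84, g_xx(-3)=72, g_xx(3)=-504; g_yy(1)=-6, g_yy(2)=6.
Local maxima occur where both diagonal entries negative: (-4, 1), (3, 1). Count: 2.

2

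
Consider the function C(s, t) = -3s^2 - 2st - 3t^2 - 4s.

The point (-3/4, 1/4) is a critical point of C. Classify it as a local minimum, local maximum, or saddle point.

The Hessian of C is constant: H = [[-6, -2], [-2, -6]].
det(H) = (-6)·(-6) − (-2)² = 32.
det(H) > 0 and tr(H) = -12 < 0, so H is negative definite and the point is a local maximum.

local maximum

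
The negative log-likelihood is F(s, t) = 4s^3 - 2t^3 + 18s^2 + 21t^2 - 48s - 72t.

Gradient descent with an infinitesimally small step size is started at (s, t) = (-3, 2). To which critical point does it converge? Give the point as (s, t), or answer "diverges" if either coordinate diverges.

(1, 3)

F is separable, so gradient descent decouples: s follows -∂F/∂s, t follows -∂F/∂t.
∂F/∂s = 12(s - 1)(s + 4); at s=-3 this is -48, so s increases.
∂F/∂t = -6(t - 4)(t - 3); at t=2 this is -12, so t increases.
s converges to its nearest critical value 1 (a local min of the s-part); t converges to 3. The iterate converges to (1, 3).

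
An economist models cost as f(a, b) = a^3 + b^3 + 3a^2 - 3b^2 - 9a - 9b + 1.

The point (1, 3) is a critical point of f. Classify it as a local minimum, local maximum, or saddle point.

The mixed partial ∂²f/∂a∂b is 0, so the Hessian at any point is diag(f_aa, f_bb) = diag(6(a + 1), 6(b - 1)).
At (1, 3): H = diag(12, 12).
Both eigenvalues are positive, so H is positive definite: a local minimum.

local minimum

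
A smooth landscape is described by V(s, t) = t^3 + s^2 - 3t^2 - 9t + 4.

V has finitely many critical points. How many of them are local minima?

1

V separates as a function of s plus a function of t, so ∇V=0 decouples.
∂V/∂s = 2s = 0 at s ∈ {0}; ∂V/∂t = 3(t - 3)(t + 1) = 0 at t ∈ {-1, 3}.
The Hessian is diagonal: diag(V_ss, V_tt). Second derivatives: V_ss(0)=2; V_tt(-1)=-12, V_tt(3)=12.
Local minima occur where both diagonal entries positive: (0, 3). Count: 1.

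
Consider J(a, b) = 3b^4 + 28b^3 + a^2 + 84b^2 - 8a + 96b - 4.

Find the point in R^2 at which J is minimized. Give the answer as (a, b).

(4, -4)

J(a,b) separates as P(a) + Q(b) − 4, so its minimum is min P + min Q − 4.
P'(a) = 2a - 8 vanishes at a ∈ {4}; Q'(b) = 12(b + 1)(b + 2)(b + 4) vanishes at b ∈ {-4, -2, -1}.
Local minima of P (where P''>0): P(4)=-16. Local minima of Q: Q(-4)=-64, Q(-1)=-37.
So the global minimum of J is P(4) + Q(-4) − 4 = -16 − 64 − 4 = -84, attained at (4, -4).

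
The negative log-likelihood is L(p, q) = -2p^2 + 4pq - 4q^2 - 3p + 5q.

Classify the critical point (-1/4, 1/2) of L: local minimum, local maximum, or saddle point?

The Hessian of L is constant: H = [[-4, 4], [4, -8]].
det(H) = (-4)·(-8) − 4² = 16.
det(H) > 0 and tr(H) = -12 < 0, so H is negative definite and the point is a local maximum.

local maximum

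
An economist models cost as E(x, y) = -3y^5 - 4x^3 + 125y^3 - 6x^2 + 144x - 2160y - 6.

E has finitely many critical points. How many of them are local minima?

E separates as a function of x plus a function of y, so ∇E=0 decouples.
∂E/∂x = -12(x - 3)(x + 4) = 0 at x ∈ {-4, 3}; ∂E/∂y = -15(y - 4)(y - 3)(y + 3)(y + 4) = 0 at y ∈ {-4, -3, 3, 4}.
The Hessian is diagonal: diag(E_xx, E_yy). Second derivatives: E_xx(-4)=84, E_xx(3)=-84; E_yy(-4)=840, E_yy(-3)=-630, E_yy(3)=630, E_yy(4)=-840.
Local minima occur where both diagonal entries positive: (-4, -4), (-4, 3). Count: 2.

2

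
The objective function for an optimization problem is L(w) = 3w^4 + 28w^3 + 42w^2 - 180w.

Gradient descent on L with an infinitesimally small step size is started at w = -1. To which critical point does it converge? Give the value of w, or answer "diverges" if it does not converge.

1

L'(w) = 12(w - 1)(w + 3)(w + 5), so L'(-1) = -192.
Gradient descent moves in the -L' direction, i.e. w is increasing.
The nearest critical point in that direction is w = 1, where L'' = 288 > 0 (a local minimum). The iterate converges there.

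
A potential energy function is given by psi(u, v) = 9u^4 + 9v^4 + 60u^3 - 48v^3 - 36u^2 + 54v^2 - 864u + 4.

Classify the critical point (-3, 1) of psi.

The mixed partial ∂²psi/∂u∂v is 0, so the Hessian at any point is diag(psi_uu, psi_vv) = diag(36(3u^2 + 10u - 2), 36(3v^2 - 8v + 3)).
At (-3, 1): H = diag(-180, -72).
Both eigenvalues are negative, so H is negative definite: a local maximum.

local maximum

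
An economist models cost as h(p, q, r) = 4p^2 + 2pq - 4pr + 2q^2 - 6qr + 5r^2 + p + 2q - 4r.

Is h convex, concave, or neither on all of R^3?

h is quadratic, so its Hessian is the constant matrix H = [[8, 2, -4], [2, 4, -6], [-4, -6, 10]].
Leading principal minors: 8, 28, 24.
All positive ⇒ H ≻ 0 ⇒ convex.

convex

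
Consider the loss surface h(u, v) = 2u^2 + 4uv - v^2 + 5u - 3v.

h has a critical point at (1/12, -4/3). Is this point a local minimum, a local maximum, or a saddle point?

The Hessian of h is constant: H = [[4, 4], [4, -2]].
det(H) = 4·(-2) − 4² = -24.
Since det(H) < 0, H is indefinite and the critical point is a saddle point.

saddle point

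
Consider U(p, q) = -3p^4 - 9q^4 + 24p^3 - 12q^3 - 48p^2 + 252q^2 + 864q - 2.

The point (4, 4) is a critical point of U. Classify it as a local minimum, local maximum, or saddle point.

local maximum

The mixed partial ∂²U/∂p∂q is 0, so the Hessian at any point is diag(U_pp, U_qq) = diag(12(-3p^2 + 12p - 8), 36(-3q^2 - 2q + 14)).
At (4, 4): H = diag(-96, -1512).
Both eigenvalues are negative, so H is negative definite: a local maximum.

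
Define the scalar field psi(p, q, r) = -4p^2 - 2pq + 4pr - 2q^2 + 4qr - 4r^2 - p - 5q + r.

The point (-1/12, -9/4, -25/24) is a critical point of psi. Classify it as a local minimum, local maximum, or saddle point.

local maximum

The Hessian is constant: H = [[-8, -2, 4], [-2, -4, 4], [4, 4, -8]].
Leading principal minors: Δ₁ = -8, Δ₂ = 28, Δ₃ = -96.
The minors alternate sign starting negative (−, +, −), so H is negative definite: a local maximum.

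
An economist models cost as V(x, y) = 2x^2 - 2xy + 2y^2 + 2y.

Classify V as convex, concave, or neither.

convex

V is quadratic, so its Hessian is the constant matrix H = [[4, -2], [-2, 4]].
det(H) = 12, tr(H) = 8.
det(H) > 0 and tr(H) > 0, so H is positive definite everywhere: convex.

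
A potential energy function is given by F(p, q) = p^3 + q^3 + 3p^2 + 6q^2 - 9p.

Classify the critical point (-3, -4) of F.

local maximum

The mixed partial ∂²F/∂p∂q is 0, so the Hessian at any point is diag(F_pp, F_qq) = diag(6(p + 1), 6(q + 2)).
At (-3, -4): H = diag(-12, -12).
Both eigenvalues are negative, so H is negative definite: a local maximum.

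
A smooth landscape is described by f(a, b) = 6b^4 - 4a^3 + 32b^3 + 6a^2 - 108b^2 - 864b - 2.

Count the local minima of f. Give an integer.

f separates as a function of a plus a function of b, so ∇f=0 decouples.
∂f/∂a = -12a(a - 1) = 0 at a ∈ {0, 1}; ∂f/∂b = 24(b - 3)(b + 3)(b + 4) = 0 at b ∈ {-4, -3, 3}.
The Hessian is diagonal: diag(f_aa, f_bb). Second derivatives: f_aa(0)=12, f_aa(1)=-12; f_bb(-4)=168, f_bb(-3)=-144, f_bb(3)=1008.
Local minima occur where both diagonal entries positive: (0, -4), (0, 3). Count: 2.

2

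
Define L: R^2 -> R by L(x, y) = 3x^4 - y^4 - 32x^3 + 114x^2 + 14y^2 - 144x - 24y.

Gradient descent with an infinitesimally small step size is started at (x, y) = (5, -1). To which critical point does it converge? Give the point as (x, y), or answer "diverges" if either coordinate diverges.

(4, 1)

L is separable, so gradient descent decouples: x follows -∂L/∂x, y follows -∂L/∂y.
∂L/∂x = 12(x - 4)(x - 3)(x - 1); at x=5 this is 96, so x decreases.
∂L/∂y = -4(y - 2)(y - 1)(y + 3); at y=-1 this is -48, so y increases.
x converges to its nearest critical value 4 (a local min of the x-part); y converges to 1. The iterate converges to (4, 1).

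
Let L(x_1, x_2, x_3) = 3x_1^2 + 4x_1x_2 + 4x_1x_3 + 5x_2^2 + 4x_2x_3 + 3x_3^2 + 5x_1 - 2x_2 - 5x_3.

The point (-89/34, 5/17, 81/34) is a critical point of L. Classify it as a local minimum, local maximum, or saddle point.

local minimum

The Hessian is constant: H = [[6, 4, 4], [4, 10, 4], [4, 4, 6]].
Leading principal minors: Δ₁ = 6, Δ₂ = 44, Δ₃ = 136.
All leading minors are positive, so H is positive definite: a local minimum.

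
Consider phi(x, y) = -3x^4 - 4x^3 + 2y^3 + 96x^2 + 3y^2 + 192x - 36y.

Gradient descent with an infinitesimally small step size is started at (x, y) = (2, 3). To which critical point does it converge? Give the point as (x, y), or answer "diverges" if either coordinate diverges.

phi is separable, so gradient descent decouples: x follows -∂phi/∂x, y follows -∂phi/∂y.
∂phi/∂x = -12(x - 4)(x + 1)(x + 4); at x=2 this is 432, so x decreases.
∂phi/∂y = 6(y - 2)(y + 3); at y=3 this is 36, so y decreases.
x converges to its nearest critical value -1 (a local min of the x-part); y converges to 2. The iterate converges to (-1, 2).

(-1, 2)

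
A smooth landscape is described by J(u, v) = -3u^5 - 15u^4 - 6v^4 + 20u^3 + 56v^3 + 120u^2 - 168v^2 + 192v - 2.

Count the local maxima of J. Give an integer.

4

J separates as a function of u plus a function of v, so ∇J=0 decouples.
∂J/∂u = -15u(u - 2)(u + 2)(u + 4) = 0 at u ∈ {-4, -2, 0, 2}; ∂J/∂v = -24(v - 4)(v - 2)(v - 1) = 0 at v ∈ {1, 2, 4}.
The Hessian is diagonal: diag(J_uu, J_vv). Second derivatives: J_uu(-4)=720, J_uu(-2)=-240, J_uu(0)=240, J_uu(2)=-720; J_vv(1)=-72, J_vv(2)=48, J_vv(4)=-144.
Local maxima occur where both diagonal entries negative: (-2, 1), (-2, 4), (2, 1), (2, 4). Count: 4.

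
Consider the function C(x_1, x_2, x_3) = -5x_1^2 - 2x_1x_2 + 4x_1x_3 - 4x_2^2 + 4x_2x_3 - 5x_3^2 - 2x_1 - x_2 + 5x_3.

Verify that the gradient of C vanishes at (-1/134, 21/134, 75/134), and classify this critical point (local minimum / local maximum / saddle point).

∇C = (-10x_1 - 2x_2 + 4x_3 - 2, -2x_1 - 8x_2 + 4x_3 - 1, 4x_1 + 4x_2 - 10x_3 + 5); substituting (-1/134, 21/134, 75/134) gives ∇C = (0, 0, 0), so (-1/134, 21/134, 75/134) is indeed a critical point.
The Hessian is constant: H = [[-10, -2, 4], [-2, -8, 4], [4, 4, -10]].
Leading principal minors: Δ₁ = -10, Δ₂ = 76, Δ₃ = -536.
The minors alternate sign starting negative (−, +, −), so H is negative definite: a local maximum.

local maximum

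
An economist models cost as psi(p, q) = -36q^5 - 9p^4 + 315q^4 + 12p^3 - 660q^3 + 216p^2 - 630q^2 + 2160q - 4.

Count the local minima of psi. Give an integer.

2

psi separates as a function of p plus a function of q, so ∇psi=0 decouples.
∂psi/∂p = -36p(p - 4)(p + 3) = 0 at p ∈ {-3, 0, 4}; ∂psi/∂q = -180(q - 4)(q - 3)(q - 1)(q + 1) = 0 at q ∈ {-1, 1, 3, 4}.
The Hessian is diagonal: diag(psi_pp, psi_qq). Second derivatives: psi_pp(-3)=-756, psi_pp(0)=432, psi_pp(4)=-1008; psi_qq(-1)=7200, psi_qq(1)=-2160, psi_qq(3)=1440, psi_qq(4)=-2700.
Local minima occur where both diagonal entries positive: (0, -1), (0, 3). Count: 2.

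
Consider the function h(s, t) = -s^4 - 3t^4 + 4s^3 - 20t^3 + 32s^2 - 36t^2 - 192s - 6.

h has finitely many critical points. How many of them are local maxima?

h separates as a function of s plus a function of t, so ∇h=0 decouples.
∂h/∂s = -4(s - 4)(s - 3)(s + 4) = 0 at s ∈ {-4, 3, 4}; ∂h/∂t = -12t(t + 2)(t + 3) = 0 at t ∈ {-3, -2, 0}.
The Hessian is diagonal: diag(h_ss, h_tt). Second derivatives: h_ss(-4)=-224, h_ss(3)=28, h_ss(4)=-32; h_tt(-3)=-36, h_tt(-2)=24, h_tt(0)=-72.
Local maxima occur where both diagonal entries negative: (-4, -3), (-4, 0), (4, -3), (4, 0). Count: 4.

4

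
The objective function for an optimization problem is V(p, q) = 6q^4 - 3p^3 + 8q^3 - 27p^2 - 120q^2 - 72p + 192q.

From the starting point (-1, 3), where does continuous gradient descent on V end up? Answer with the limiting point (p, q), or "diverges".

V is separable, so gradient descent decouples: p follows -∂V/∂p, q follows -∂V/∂q.
∂V/∂p = -9(p + 2)(p + 4); at p=-1 this is -27, so p increases.
∂V/∂q = 24(q - 2)(q - 1)(q + 4); at q=3 this is 336, so q decreases.
The p-coordinate has no critical point in that direction and runs off to infinity.

diverges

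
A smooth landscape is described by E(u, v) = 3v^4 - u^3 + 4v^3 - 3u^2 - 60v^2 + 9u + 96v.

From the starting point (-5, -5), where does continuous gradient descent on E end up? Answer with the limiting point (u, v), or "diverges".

(-3, -4)

E is separable, so gradient descent decouples: u follows -∂E/∂u, v follows -∂E/∂v.
∂E/∂u = -3(u - 1)(u + 3); at u=-5 this is -36, so u increases.
∂E/∂v = 12(v - 2)(v - 1)(v + 4); at v=-5 this is -504, so v increases.
u converges to its nearest critical value -3 (a local min of the u-part); v converges to -4. The iterate converges to (-3, -4).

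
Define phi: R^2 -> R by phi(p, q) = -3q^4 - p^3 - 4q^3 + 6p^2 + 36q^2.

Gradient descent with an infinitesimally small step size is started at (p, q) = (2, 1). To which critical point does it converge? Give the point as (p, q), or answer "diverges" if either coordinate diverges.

(0, 0)

phi is separable, so gradient descent decouples: p follows -∂phi/∂p, q follows -∂phi/∂q.
∂phi/∂p = -3p(p - 4); at p=2 this is 12, so p decreases.
∂phi/∂q = -12q(q - 2)(q + 3); at q=1 this is 48, so q decreases.
p converges to its nearest critical value 0 (a local min of the p-part); q converges to 0. The iterate converges to (0, 0).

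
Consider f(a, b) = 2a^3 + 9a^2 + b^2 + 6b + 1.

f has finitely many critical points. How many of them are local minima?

1

f separates as a function of a plus a function of b, so ∇f=0 decouples.
∂f/∂a = 6a(a + 3) = 0 at a ∈ {-3, 0}; ∂f/∂b = 2(b + 3) = 0 at b ∈ {-3}.
The Hessian is diagonal: diag(f_aa, f_bb). Second derivatives: f_aa(-3)=-18, f_aa(0)=18; f_bb(-3)=2.
Local minima occur where both diagonal entries positive: (0, -3). Count: 1.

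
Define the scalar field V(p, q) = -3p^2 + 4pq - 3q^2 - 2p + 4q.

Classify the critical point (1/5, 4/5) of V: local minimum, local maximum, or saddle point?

The Hessian of V is constant: H = [[-6, 4], [4, -6]].
det(H) = (-6)·(-6) − 4² = 20.
det(H) > 0 and tr(H) = -12 < 0, so H is negative definite and the point is a local maximum.

local maximum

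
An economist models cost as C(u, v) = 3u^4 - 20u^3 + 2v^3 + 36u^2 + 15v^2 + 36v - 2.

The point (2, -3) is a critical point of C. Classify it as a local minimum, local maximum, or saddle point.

The mixed partial ∂²C/∂u∂v is 0, so the Hessian at any point is diag(C_uu, C_vv) = diag(12(3u^2 - 10u + 6), 6(2v + 5)).
At (2, -3): H = diag(-24, -6).
Both eigenvalues are negative, so H is negative definite: a local maximum.

local maximum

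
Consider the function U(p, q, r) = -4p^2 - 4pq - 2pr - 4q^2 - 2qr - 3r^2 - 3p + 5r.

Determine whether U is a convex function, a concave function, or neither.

concave

U is quadratic, so its Hessian is the constant matrix H = [[-8, -4, -2], [-4, -8, -2], [-2, -2, -6]].
Leading principal minors: -8, 48, -256.
Signs alternate −, +, − ⇒ H ≺ 0 ⇒ concave.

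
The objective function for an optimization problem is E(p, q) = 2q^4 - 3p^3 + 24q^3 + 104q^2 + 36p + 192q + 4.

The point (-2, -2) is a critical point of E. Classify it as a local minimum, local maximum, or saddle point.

The mixed partial ∂²E/∂p∂q is 0, so the Hessian at any point is diag(E_pp, E_qq) = diag(-18p, 8(3q^2 + 18q + 26)).
At (-2, -2): H = diag(36, 16).
Both eigenvalues are positive, so H is positive definite: a local minimum.

local minimum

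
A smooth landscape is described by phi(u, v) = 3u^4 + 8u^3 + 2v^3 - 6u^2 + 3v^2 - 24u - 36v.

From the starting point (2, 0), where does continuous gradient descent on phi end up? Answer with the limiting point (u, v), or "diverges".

phi is separable, so gradient descent decouples: u follows -∂phi/∂u, v follows -∂phi/∂v.
∂phi/∂u = 12(u - 1)(u + 1)(u + 2); at u=2 this is 144, so u decreases.
∂phi/∂v = 6(v - 2)(v + 3); at v=0 this is -36, so v increases.
u converges to its nearest critical value 1 (a local min of the u-part); v converges to 2. The iterate converges to (1, 2).

(1, 2)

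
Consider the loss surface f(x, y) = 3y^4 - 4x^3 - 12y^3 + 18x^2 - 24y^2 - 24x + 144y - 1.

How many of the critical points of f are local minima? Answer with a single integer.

2

f separates as a function of x plus a function of y, so ∇f=0 decouples.
∂f/∂x = -12(x - 2)(x - 1) = 0 at x ∈ {1, 2}; ∂f/∂y = 12(y - 3)(y - 2)(y + 2) = 0 at y ∈ {-2, 2, 3}.
The Hessian is diagonal: diag(f_xx, f_yy). Second derivatives: f_xx(1)=12, f_xx(2)=-12; f_yy(-2)=240, f_yy(2)=-48, f_yy(3)=60.
Local minima occur where both diagonal entries positive: (1, -2), (1, 3). Count: 2.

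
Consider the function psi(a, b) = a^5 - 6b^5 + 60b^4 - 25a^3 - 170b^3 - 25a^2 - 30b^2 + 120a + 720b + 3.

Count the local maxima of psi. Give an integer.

4

psi separates as a function of a plus a function of b, so ∇psi=0 decouples.
∂psi/∂a = 5(a - 4)(a - 1)(a + 2)(a + 3) = 0 at a ∈ {-3, -2, 1, 4}; ∂psi/∂b = -30(b - 4)(b - 3)(b - 2)(b + 1) = 0 at b ∈ {-1, 2, 3, 4}.
The Hessian is diagonal: diag(psi_aa, psi_bb). Second derivatives: psi_aa(-3)=-140, psi_aa(-2)=90, psi_aa(1)=-180, psi_aa(4)=630; psi_bb(-1)=1800, psi_bb(2)=-180, psi_bb(3)=120, psi_bb(4)=-300.
Local maxima occur where both diagonal entries negative: (-3, 2), (-3, 4), (1, 2), (1, 4). Count: 4.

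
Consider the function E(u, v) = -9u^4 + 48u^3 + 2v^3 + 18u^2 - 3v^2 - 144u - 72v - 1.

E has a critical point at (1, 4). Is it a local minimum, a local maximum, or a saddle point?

local minimum

The mixed partial ∂²E/∂u∂v is 0, so the Hessian at any point is diag(E_uu, E_vv) = diag(36(-3u^2 + 8u + 1), 6(2v - 1)).
At (1, 4): H = diag(216, 42).
Both eigenvalues are positive, so H is positive definite: a local minimum.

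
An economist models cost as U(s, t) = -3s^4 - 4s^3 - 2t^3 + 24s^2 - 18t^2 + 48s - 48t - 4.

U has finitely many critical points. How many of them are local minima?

U separates as a function of s plus a function of t, so ∇U=0 decouples.
∂U/∂s = -12(s - 2)(s + 1)(s + 2) = 0 at s ∈ {-2, -1, 2}; ∂U/∂t = -6(t + 2)(t + 4) = 0 at t ∈ {-4, -2}.
The Hessian is diagonal: diag(U_ss, U_tt). Second derivatives: U_ss(-2)=-48, U_ss(-1)=36, U_ss(2)=-144; U_tt(-4)=12, U_tt(-2)=-12.
Local minima occur where both diagonal entries positive: (-1, -4). Count: 1.

1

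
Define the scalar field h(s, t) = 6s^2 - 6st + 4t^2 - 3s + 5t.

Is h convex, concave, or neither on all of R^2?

h is quadratic, so its Hessian is the constant matrix H = [[12, -6], [-6, 8]].
det(H) = 60, tr(H) = 20.
det(H) > 0 and tr(H) > 0, so H is positive definite everywhere: convex.

convex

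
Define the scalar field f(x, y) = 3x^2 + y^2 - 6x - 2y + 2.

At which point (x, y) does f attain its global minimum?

f(x,y) separates as P(x) + Q(y) + 2, so its minimum is min P + min Q + 2.
P'(x) = 6x - 6 vanishes at x ∈ {1}; Q'(y) = 2y - 2 vanishes at y ∈ {1}.
Local minima of P (where P''>0): P(1)=-3. Local minima of Q: Q(1)=-1.
So the global minimum of f is P(1) + Q(1) + 2 = -3 − 1 + 2 = -2, attained at (1, 1).

(1, 1)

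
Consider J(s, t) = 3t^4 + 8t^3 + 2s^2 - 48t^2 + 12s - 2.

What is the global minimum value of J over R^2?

J(s,t) separates as P(s) + Q(t) − 2, so its minimum is min P + min Q − 2.
P'(s) = 4s + 12 vanishes at s ∈ {-3}; Q'(t) = 12t(t - 2)(t + 4) vanishes at t ∈ {-4, 0, 2}.
Local minima of P (where P''>0): P(-3)=-18. Local minima of Q: Q(-4)=-512, Q(2)=-80.
So the global minimum of J is P(-3) + Q(-4) − 2 = -18 − 512 − 2 = -532, attained at (-3, -4).

-532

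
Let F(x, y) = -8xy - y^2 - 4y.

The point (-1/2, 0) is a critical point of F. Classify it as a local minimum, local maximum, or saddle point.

The Hessian of F is constant: H = [[0, -8], [-8, -2]].
det(H) = 0·(-2) − (-8)² = -64.
Since det(H) < 0, H is indefinite and the critical point is a saddle point.

saddle point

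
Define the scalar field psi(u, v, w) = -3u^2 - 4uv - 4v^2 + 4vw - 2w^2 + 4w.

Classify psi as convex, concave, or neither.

psi is quadratic, so its Hessian is the constant matrix H = [[-6, -4, 0], [-4, -8, 4], [0, 4, -4]].
Leading principal minors: -6, 32, -32.
Signs alternate −, +, − ⇒ H ≺ 0 ⇒ concave.

concave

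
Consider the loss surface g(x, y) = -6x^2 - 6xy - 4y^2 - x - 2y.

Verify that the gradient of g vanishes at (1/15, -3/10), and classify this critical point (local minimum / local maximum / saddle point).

local maximum

∇g = (-12x - 6y - 1, -6x - 8y - 2); substituting (1/15, -3/10) gives ∇g = (0, 0), so (1/15, -3/10) is indeed a critical point.
The Hessian of g is constant: H = [[-12, -6], [-6, -8]].
det(H) = (-12)·(-8) − (-6)² = 60.
det(H) > 0 and tr(H) = -20 < 0, so H is negative definite and the point is a local maximum.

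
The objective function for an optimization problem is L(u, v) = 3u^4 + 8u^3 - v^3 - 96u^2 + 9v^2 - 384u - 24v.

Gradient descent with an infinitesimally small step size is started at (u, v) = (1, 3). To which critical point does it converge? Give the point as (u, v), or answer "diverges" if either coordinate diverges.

L is separable, so gradient descent decouples: u follows -∂L/∂u, v follows -∂L/∂v.
∂L/∂u = 12(u - 4)(u + 2)(u + 4); at u=1 this is -540, so u increases.
∂L/∂v = -3(v - 4)(v - 2); at v=3 this is 3, so v decreases.
u converges to its nearest critical value 4 (a local min of the u-part); v converges to 2. The iterate converges to (4, 2).

(4, 2)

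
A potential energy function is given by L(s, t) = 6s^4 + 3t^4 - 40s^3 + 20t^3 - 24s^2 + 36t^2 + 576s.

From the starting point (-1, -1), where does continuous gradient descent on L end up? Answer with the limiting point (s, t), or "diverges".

L is separable, so gradient descent decouples: s follows -∂L/∂s, t follows -∂L/∂t.
∂L/∂s = 24(s - 4)(s - 3)(s + 2); at s=-1 this is 480, so s decreases.
∂L/∂t = 12t(t + 2)(t + 3); at t=-1 this is -24, so t increases.
s converges to its nearest critical value -2 (a local min of the s-part); t converges to 0. The iterate converges to (-2, 0).

(-2, 0)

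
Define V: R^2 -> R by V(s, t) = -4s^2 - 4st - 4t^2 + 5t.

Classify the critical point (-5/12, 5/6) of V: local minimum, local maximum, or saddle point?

The Hessian of V is constant: H = [[-8, -4], [-4, -8]].
det(H) = (-8)·(-8) − (-4)² = 48.
det(H) > 0 and tr(H) = -16 < 0, so H is negative definite and the point is a local maximum.

local maximum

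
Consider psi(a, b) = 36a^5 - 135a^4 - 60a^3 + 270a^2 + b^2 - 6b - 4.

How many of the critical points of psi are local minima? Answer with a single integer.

psi separates as a function of a plus a function of b, so ∇psi=0 decouples.
∂psi/∂a = 180a(a - 3)(a - 1)(a + 1) = 0 at a ∈ {-1, 0, 1, 3}; ∂psi/∂b = 2(b - 3) = 0 at b ∈ {3}.
The Hessian is diagonal: diag(psi_aa, psi_bb). Second derivatives: psi_aa(-1)=-1440, psi_aa(0)=540, psi_aa(1)=-720, psi_aa(3)=4320; psi_bb(3)=2.
Local minima occur where both diagonal entries positive: (0, 3), (3, 3). Count: 2.

2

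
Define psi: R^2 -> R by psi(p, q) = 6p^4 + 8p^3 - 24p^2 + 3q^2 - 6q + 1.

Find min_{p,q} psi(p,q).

psi(p,q) separates as A(p) + B(q) + 1, so its minimum is min A + min B + 1.
A'(p) = 24p(p - 1)(p + 2) vanishes at p ∈ {-2, 0, 1}; B'(q) = 6q - 6 vanishes at q ∈ {1}.
Local minima of A (where A''>0): A(-2)=-64, A(1)=-10. Local minima of B: B(1)=-3.
So the global minimum of psi is A(-2) + B(1) + 1 = -64 − 3 + 1 = -66, attained at (-2, 1).

-66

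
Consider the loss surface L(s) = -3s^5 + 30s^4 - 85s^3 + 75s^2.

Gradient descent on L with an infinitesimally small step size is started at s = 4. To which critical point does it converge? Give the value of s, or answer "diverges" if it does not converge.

L'(s) = -15s(s - 5)(s - 2)(s - 1), so L'(4) = 360.
Gradient descent moves in the -L' direction, i.e. s is decreasing.
The nearest critical point in that direction is s = 2, where L'' = 90 > 0 (a local minimum). The iterate converges there.

2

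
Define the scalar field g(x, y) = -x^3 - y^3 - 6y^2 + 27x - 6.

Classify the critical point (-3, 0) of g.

The mixed partial ∂²g/∂x∂y is 0, so the Hessian at any point is diag(g_xx, g_yy) = diag(-6x, -6(y + 2)).
At (-3, 0): H = diag(18, -12).
The eigenvalues have opposite signs, so H is indefinite: a saddle point.

saddle point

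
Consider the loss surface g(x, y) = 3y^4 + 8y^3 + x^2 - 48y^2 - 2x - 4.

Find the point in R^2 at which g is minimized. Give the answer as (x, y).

g(x,y) separates as P(x) + Q(y) − 4, so its minimum is min P + min Q − 4.
P'(x) = 2x - 2 vanishes at x ∈ {1}; Q'(y) = 12y(y - 2)(y + 4) vanishes at y ∈ {-4, 0, 2}.
Local minima of P (where P''>0): P(1)=-1. Local minima of Q: Q(-4)=-512, Q(2)=-80.
So the global minimum of g is P(1) + Q(-4) − 4 = -1 − 512 − 4 = -517, attained at (1, -4).

(1, -4)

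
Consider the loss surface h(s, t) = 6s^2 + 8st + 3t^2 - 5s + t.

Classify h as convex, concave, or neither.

convex

h is quadratic, so its Hessian is the constant matrix H = [[12, 8], [8, 6]].
det(H) = 8, tr(H) = 18.
det(H) > 0 and tr(H) > 0, so H is positive definite everywhere: convex.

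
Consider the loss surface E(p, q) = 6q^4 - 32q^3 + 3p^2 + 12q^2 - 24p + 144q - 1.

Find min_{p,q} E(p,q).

-143

E(p,q) separates as A(p) + B(q) − 1, so its minimum is min A + min B − 1.
A'(p) = 6p - 24 vanishes at p ∈ {4}; B'(q) = 24(q - 3)(q - 2)(q + 1) vanishes at q ∈ {-1, 2, 3}.
Local minima of A (where A''>0): A(4)=-48. Local minima of B: B(-1)=-94, B(3)=162.
So the global minimum of E is A(4) + B(-1) − 1 = -48 − 94 − 1 = -143, attained at (4, -1).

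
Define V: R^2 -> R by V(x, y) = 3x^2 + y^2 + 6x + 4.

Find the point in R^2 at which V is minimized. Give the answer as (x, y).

(-1, 0)

V(x,y) separates as P(x) + Q(y) + 4, so its minimum is min P + min Q + 4.
P'(x) = 6x + 6 vanishes at x ∈ {-1}; Q'(y) = 2y vanishes at y ∈ {0}.
Local minima of P (where P''>0): P(-1)=-3. Local minima of Q: Q(0)=0.
So the global minimum of V is P(-1) + Q(0) + 4 = -3 + 0 + 4 = 1, attained at (-1, 0).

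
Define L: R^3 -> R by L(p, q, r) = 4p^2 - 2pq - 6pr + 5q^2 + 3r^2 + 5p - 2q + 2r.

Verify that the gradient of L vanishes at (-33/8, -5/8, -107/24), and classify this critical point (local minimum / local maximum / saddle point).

local minimum

∇L = (8p - 2q - 6r + 5, -2p + 10q - 2, -6p + 6r + 2); substituting (-33/8, -5/8, -107/24) gives ∇L = (0, 0, 0), so (-33/8, -5/8, -107/24) is indeed a critical point.
The Hessian is constant: H = [[8, -2, -6], [-2, 10, 0], [-6, 0, 6]].
Leading principal minors: Δ₁ = 8, Δ₂ = 76, Δ₃ = 96.
All leading minors are positive, so H is positive definite: a local minimum.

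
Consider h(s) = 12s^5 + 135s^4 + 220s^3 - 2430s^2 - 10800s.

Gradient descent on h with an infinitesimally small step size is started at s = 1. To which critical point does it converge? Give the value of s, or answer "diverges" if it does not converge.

3

h'(s) = 60(s - 3)(s + 3)(s + 4)(s + 5), so h'(1) = -14400.
Gradient descent moves in the -h' direction, i.e. s is increasing.
The nearest critical point in that direction is s = 3, where h'' = 20160 > 0 (a local minimum). The iterate converges there.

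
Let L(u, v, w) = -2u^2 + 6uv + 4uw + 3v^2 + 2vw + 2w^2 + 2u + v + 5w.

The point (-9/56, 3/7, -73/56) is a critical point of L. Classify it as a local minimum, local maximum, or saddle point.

saddle point

The Hessian is constant: H = [[-4, 6, 4], [6, 6, 2], [4, 2, 4]].
Leading principal minors: Δ₁ = -4, Δ₂ = -60, Δ₃ = -224.
The minors fit neither the all-positive nor the alternating-sign pattern, so H is indefinite: a saddle point.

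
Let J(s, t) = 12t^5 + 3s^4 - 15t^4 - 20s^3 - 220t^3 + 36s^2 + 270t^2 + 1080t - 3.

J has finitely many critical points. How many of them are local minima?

J separates as a function of s plus a function of t, so ∇J=0 decouples.
∂J/∂s = 12s(s - 3)(s - 2) = 0 at s ∈ {0, 2, 3}; ∂J/∂t = 60(t - 3)(t - 2)(t + 1)(t + 3) = 0 at t ∈ {-3, -1, 2, 3}.
The Hessian is diagonal: diag(J_ss, J_tt). Second derivatives: J_ss(0)=72, J_ss(2)=-24, J_ss(3)=36; J_tt(-3)=-3600, J_tt(-1)=1440, J_tt(2)=-900, J_tt(3)=1440.
Local minima occur where both diagonal entries positive: (0, -1), (0, 3), (3, -1), (3, 3). Count: 4.

4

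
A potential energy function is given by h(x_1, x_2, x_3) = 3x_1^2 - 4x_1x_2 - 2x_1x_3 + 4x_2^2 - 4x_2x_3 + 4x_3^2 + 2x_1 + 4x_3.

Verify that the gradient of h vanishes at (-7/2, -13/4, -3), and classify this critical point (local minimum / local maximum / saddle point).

local minimum

∇h = (6x_1 - 4x_2 - 2x_3 + 2, -4x_1 + 8x_2 - 4x_3, -2x_1 - 4x_2 + 8x_3 + 4); substituting (-7/2, -13/4, -3) gives ∇h = (0, 0, 0), so (-7/2, -13/4, -3) is indeed a critical point.
The Hessian is constant: H = [[6, -4, -2], [-4, 8, -4], [-2, -4, 8]].
Leading principal minors: Δ₁ = 6, Δ₂ = 32, Δ₃ = 64.
All leading minors are positive, so H is positive definite: a local minimum.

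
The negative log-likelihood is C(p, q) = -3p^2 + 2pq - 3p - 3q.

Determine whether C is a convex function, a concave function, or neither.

C is quadratic, so its Hessian is the constant matrix H = [[-6, 2], [2, 0]].
det(H) = -4, tr(H) = -6.
det(H) < 0, so H is indefinite: neither convex nor concave.

neither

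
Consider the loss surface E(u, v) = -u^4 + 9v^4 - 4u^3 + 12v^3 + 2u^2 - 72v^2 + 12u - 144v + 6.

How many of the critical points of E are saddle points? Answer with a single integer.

5

E separates as a function of u plus a function of v, so ∇E=0 decouples.
∂E/∂u = -4(u - 1)(u + 1)(u + 3) = 0 at u ∈ {-3, -1, 1}; ∂E/∂v = 36(v - 2)(v + 1)(v + 2) = 0 at v ∈ {-2, -1, 2}.
The Hessian is diagonal: diag(E_uu, E_vv). Second derivatives: E_uu(-3)=-32, E_uu(-1)=16, E_uu(1)=-32; E_vv(-2)=144, E_vv(-1)=-108, E_vv(2)=432.
Saddle points occur where the two diagonal entries have opposite signs: (-3, -2), (-3, 2), (-1, -1), (1, -2), (1, 2). Count: 5.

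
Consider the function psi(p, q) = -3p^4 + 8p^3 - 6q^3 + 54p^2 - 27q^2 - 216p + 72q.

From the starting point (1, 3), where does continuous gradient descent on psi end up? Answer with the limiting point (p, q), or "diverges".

psi is separable, so gradient descent decouples: p follows -∂psi/∂p, q follows -∂psi/∂q.
∂psi/∂p = -12(p - 3)(p - 2)(p + 3); at p=1 this is -96, so p increases.
∂psi/∂q = -18(q - 1)(q + 4); at q=3 this is -252, so q increases.
The q-coordinate has no critical point in that direction and runs off to infinity.

diverges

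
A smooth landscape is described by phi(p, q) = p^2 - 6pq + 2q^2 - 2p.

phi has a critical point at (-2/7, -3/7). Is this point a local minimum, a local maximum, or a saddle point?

saddle point

The Hessian of phi is constant: H = [[2, -6], [-6, 4]].
det(H) = 2·4 − (-6)² = -28.
Since det(H) < 0, H is indefinite and the critical point is a saddle point.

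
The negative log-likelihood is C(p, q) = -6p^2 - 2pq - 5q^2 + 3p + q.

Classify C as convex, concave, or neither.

concave

C is quadratic, so its Hessian is the constant matrix H = [[-12, -2], [-2, -10]].
det(H) = 116, tr(H) = -22.
det(H) > 0 and tr(H) < 0, so H is negative definite everywhere: concave.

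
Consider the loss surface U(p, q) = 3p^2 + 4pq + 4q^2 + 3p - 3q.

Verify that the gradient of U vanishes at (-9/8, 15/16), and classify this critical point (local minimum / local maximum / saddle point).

local minimum

∇U = (6p + 4q + 3, 4p + 8q - 3); substituting (-9/8, 15/16) gives ∇U = (0, 0), so (-9/8, 15/16) is indeed a critical point.
The Hessian of U is constant: H = [[6, 4], [4, 8]].
det(H) = 6·8 − 4² = 32.
det(H) > 0 and tr(H) = 14 > 0, so H is positive definite and the point is a local minimum.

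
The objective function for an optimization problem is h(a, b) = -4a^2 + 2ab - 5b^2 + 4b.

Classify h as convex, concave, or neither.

concave

h is quadratic, so its Hessian is the constant matrix H = [[-8, 2], [2, -10]].
det(H) = 76, tr(H) = -18.
det(H) > 0 and tr(H) < 0, so H is negative definite everywhere: concave.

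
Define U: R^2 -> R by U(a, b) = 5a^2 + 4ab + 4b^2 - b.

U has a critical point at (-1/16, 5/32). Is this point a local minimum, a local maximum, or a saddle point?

The Hessian of U is constant: H = [[10, 4], [4, 8]].
det(H) = 10·8 − 4² = 64.
det(H) > 0 and tr(H) = 18 > 0, so H is positive definite and the point is a local minimum.

local minimum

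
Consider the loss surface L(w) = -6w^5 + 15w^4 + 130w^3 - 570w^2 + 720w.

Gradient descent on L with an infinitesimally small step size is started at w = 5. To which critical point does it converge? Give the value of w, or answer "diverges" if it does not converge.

diverges

L'(w) = -30(w - 3)(w - 2)(w - 1)(w + 4), so L'(5) = -6480.
Gradient descent moves in the -L' direction, i.e. w is increasing.
There is no critical point above w=5, and L' keeps the same sign, so the iterate runs off to +∞.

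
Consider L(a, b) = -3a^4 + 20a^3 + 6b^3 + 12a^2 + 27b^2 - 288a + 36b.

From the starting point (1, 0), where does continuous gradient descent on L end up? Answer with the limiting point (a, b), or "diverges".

(3, -1)

L is separable, so gradient descent decouples: a follows -∂L/∂a, b follows -∂L/∂b.
∂L/∂a = -12(a - 4)(a - 3)(a + 2); at a=1 this is -216, so a increases.
∂L/∂b = 18(b + 1)(b + 2); at b=0 this is 36, so b decreases.
a converges to its nearest critical value 3 (a local min of the a-part); b converges to -1. The iterate converges to (3, -1).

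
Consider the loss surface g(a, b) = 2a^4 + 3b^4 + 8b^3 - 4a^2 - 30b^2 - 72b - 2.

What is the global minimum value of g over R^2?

-156

g(a,b) separates as P(a) + Q(b) − 2, so its minimum is min P + min Q − 2.
P'(a) = 8a(a - 1)(a + 1) vanishes at a ∈ {-1, 0, 1}; Q'(b) = 12(b - 2)(b + 1)(b + 3) vanishes at b ∈ {-3, -1, 2}.
Local minima of P (where P''>0): P(-1)=-2, P(1)=-2. Local minima of Q: Q(-3)=-27, Q(2)=-152.
So the global minimum of g is P(-1) + Q(2) − 2 = -2 − 152 − 2 = -156, attained at (-1, 2).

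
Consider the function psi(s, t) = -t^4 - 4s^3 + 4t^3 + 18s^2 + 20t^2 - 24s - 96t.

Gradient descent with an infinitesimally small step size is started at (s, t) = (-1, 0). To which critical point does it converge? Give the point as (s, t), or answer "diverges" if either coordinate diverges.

psi is separable, so gradient descent decouples: s follows -∂psi/∂s, t follows -∂psi/∂t.
∂psi/∂s = -12(s - 2)(s - 1); at s=-1 this is -72, so s increases.
∂psi/∂t = -4(t - 4)(t - 2)(t + 3); at t=0 this is -96, so t increases.
s converges to its nearest critical value 1 (a local min of the s-part); t converges to 2. The iterate converges to (1, 2).

(1, 2)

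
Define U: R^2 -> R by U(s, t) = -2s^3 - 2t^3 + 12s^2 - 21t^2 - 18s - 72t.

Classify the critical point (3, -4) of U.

saddle point

The mixed partial ∂²U/∂s∂t is 0, so the Hessian at any point is diag(U_ss, U_tt) = diag(12(-s + 2), -6(2t + 7)).
At (3, -4): H = diag(-12, 6).
The eigenvalues have opposite signs, so H is indefinite: a saddle point.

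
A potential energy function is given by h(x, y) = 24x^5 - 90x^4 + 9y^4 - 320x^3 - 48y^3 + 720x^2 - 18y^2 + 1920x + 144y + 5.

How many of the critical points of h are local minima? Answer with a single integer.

4

h separates as a function of x plus a function of y, so ∇h=0 decouples.
∂h/∂x = 120(x - 4)(x - 2)(x + 1)(x + 2) = 0 at x ∈ {-2, -1, 2, 4}; ∂h/∂y = 36(y - 4)(y - 1)(y + 1) = 0 at y ∈ {-1, 1, 4}.
The Hessian is diagonal: diag(h_xx, h_yy). Second derivatives: h_xx(-2)=-2880, h_xx(-1)=1800, h_xx(2)=-2880, h_xx(4)=7200; h_yy(-1)=360, h_yy(1)=-216, h_yy(4)=540.
Local minima occur where both diagonal entries positive: (-1, -1), (-1, 4), (4, -1), (4, 4). Count: 4.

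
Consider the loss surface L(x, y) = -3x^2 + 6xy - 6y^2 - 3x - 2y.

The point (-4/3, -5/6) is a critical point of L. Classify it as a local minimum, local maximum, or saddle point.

local maximum

The Hessian of L is constant: H = [[-6, 6], [6, -12]].
det(H) = (-6)·(-12) − 6² = 36.
det(H) > 0 and tr(H) = -18 < 0, so H is negative definite and the point is a local maximum.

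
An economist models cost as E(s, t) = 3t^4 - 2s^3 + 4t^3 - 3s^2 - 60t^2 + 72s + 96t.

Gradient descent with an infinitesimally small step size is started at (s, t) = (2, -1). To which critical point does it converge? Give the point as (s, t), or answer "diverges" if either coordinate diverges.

(-4, -4)

E is separable, so gradient descent decouples: s follows -∂E/∂s, t follows -∂E/∂t.
∂E/∂s = -6(s - 3)(s + 4); at s=2 this is 36, so s decreases.
∂E/∂t = 12(t - 2)(t - 1)(t + 4); at t=-1 this is 216, so t decreases.
s converges to its nearest critical value -4 (a local min of the s-part); t converges to -4. The iterate converges to (-4, -4).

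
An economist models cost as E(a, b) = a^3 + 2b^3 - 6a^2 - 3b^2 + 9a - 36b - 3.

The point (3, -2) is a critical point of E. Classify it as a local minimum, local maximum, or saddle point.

saddle point

The mixed partial ∂²E/∂a∂b is 0, so the Hessian at any point is diag(E_aa, E_bb) = diag(6(a - 2), 6(2b - 1)).
At (3, -2): H = diag(6, -30).
The eigenvalues have opposite signs, so H is indefinite: a saddle point.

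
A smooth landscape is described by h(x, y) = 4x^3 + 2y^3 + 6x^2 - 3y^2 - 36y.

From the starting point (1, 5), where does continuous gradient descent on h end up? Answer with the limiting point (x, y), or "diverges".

(0, 3)

h is separable, so gradient descent decouples: x follows -∂h/∂x, y follows -∂h/∂y.
∂h/∂x = 12x(x + 1); at x=1 this is 24, so x decreases.
∂h/∂y = 6(y - 3)(y + 2); at y=5 this is 84, so y decreases.
x converges to its nearest critical value 0 (a local min of the x-part); y converges to 3. The iterate converges to (0, 3).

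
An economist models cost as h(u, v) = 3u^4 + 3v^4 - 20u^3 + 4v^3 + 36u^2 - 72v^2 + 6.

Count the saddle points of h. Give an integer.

h separates as a function of u plus a function of v, so ∇h=0 decouples.
∂h/∂u = 12u(u - 3)(u - 2) = 0 at u ∈ {0, 2, 3}; ∂h/∂v = 12v(v - 3)(v + 4) = 0 at v ∈ {-4, 0, 3}.
The Hessian is diagonal: diag(h_uu, h_vv). Second derivatives: h_uu(0)=72, h_uu(2)=-24, h_uu(3)=36; h_vv(-4)=336, h_vv(0)=-144, h_vv(3)=252.
Saddle points occur where the two diagonal entries have opposite signs: (0, 0), (2, -4), (2, 3), (3, 0). Count: 4.

4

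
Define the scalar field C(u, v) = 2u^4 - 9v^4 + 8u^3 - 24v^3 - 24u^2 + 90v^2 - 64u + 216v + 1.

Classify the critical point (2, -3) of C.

saddle point

The mixed partial ∂²C/∂u∂v is 0, so the Hessian at any point is diag(C_uu, C_vv) = diag(24(u^2 + 2u - 2), 36(-3v^2 - 4v + 5)).
At (2, -3): H = diag(144, -360).
The eigenvalues have opposite signs, so H is indefinite: a saddle point.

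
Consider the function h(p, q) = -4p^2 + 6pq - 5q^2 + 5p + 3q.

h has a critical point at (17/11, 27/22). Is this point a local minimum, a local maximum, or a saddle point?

local maximum

The Hessian of h is constant: H = [[-8, 6], [6, -10]].
det(H) = (-8)·(-10) − 6² = 44.
det(H) > 0 and tr(H) = -18 < 0, so H is negative definite and the point is a local maximum.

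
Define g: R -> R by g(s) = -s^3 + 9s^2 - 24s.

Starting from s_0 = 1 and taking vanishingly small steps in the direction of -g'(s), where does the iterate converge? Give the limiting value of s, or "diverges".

2

g'(s) = -3(s - 4)(s - 2), so g'(1) = -9.
Gradient descent moves in the -g' direction, i.e. s is increasing.
The nearest critical point in that direction is s = 2, where g'' = 6 > 0 (a local minimum). The iterate converges there.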